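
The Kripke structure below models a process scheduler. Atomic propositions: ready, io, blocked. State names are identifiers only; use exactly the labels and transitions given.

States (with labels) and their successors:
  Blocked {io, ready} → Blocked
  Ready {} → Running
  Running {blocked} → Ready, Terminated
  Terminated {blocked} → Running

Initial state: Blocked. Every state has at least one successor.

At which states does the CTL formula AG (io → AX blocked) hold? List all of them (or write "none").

States satisfying io → AX blocked: {Ready, Running, Terminated}.
States satisfying AG (io → AX blocked): {Ready, Running, Terminated}.

{Ready, Running, Terminated}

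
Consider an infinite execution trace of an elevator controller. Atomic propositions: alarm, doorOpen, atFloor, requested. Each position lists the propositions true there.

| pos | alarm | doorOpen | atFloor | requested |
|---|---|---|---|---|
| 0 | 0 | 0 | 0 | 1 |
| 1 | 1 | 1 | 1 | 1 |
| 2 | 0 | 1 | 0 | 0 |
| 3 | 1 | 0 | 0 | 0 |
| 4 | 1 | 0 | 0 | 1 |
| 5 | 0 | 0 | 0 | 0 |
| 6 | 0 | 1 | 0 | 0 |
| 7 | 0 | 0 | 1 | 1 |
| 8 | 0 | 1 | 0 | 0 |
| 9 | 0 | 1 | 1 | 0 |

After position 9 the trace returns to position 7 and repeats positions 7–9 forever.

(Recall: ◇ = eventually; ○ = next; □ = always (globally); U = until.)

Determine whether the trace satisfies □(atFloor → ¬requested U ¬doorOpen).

atFloor → ¬requested U ¬doorOpen must hold at every position from 0 onward. It fails at position 1, so □(atFloor → ¬requested U ¬doorOpen) is false.
Positions where atFloor holds: 1, 7, 9.
Check ¬requested U ¬doorOpen at each: 1→fails, 7→ok, 9→ok.

Violated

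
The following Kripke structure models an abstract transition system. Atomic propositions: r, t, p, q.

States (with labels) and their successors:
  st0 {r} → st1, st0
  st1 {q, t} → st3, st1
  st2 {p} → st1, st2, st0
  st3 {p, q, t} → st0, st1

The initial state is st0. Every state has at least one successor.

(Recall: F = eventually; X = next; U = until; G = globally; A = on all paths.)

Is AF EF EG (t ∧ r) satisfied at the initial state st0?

States satisfying EF EG (t ∧ r): ∅.
States satisfying AF EF EG (t ∧ r): ∅.
There is a path from st0 along which EF EG (t ∧ r) never holds.
st0 ∉ Sat(AF EF EG (t ∧ r)).

Violated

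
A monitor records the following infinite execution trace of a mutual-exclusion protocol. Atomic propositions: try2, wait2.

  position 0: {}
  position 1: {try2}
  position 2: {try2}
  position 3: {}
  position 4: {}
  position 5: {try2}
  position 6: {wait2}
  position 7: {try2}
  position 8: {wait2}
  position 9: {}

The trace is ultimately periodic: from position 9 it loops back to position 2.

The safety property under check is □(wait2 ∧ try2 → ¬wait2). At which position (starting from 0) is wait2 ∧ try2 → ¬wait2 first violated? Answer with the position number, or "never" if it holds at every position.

never

wait2 ∧ try2 → ¬wait2 holds at every position 0..9, and those are all the positions the trace ever visits, so the invariant □(wait2 ∧ try2 → ¬wait2) is never violated.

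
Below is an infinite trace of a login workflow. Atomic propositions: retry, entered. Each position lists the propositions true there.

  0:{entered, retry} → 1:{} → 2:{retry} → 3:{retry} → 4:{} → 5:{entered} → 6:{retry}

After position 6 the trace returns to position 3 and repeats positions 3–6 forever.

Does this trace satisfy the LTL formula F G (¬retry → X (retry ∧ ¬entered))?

G (¬retry → X (retry ∧ ¬entered)) is false at every position 0..6, so it never becomes true and F G (¬retry → X (retry ∧ ¬entered)) fails.

No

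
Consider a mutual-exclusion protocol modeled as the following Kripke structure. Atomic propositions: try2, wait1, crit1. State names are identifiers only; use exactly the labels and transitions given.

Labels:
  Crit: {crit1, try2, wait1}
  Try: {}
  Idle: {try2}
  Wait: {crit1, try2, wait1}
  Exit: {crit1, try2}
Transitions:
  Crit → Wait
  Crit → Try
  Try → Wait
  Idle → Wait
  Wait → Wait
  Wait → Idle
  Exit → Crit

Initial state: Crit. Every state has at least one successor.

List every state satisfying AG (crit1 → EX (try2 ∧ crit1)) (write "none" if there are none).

{Crit, Try, Idle, Wait, Exit}

States satisfying crit1 → EX (try2 ∧ crit1): {Crit, Try, Idle, Wait, Exit}.
States satisfying AG (crit1 → EX (try2 ∧ crit1)): {Crit, Try, Idle, Wait, Exit}.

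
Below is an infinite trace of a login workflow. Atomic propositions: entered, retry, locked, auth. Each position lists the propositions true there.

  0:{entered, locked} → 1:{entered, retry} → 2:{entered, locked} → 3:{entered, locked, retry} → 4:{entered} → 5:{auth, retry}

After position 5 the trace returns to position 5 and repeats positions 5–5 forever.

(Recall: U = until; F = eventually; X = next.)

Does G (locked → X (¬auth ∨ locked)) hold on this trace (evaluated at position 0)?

Yes

locked → X (¬auth ∨ locked) holds at every position 0..5, and those are all positions ever visited, so G (locked → X (¬auth ∨ locked)) holds.
Positions where locked holds: 0, 2, 3.
Check X (¬auth ∨ locked) at each: 0→ok, 2→ok, 3→ok.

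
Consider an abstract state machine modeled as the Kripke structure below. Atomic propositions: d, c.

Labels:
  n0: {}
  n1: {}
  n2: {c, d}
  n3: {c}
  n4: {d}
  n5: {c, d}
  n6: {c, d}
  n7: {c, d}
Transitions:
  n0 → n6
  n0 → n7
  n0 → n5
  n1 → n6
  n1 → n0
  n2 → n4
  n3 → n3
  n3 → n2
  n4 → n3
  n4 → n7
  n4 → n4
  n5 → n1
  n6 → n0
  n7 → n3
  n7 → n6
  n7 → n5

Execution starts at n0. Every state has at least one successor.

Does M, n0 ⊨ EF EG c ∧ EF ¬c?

Holds

States satisfying EG c: {n3, n7}.
States satisfying EF EG c: {n0, n1, n2, n3, n4, n5, n6, n7}.
States satisfying ¬c: {n0, n1, n4}.
States satisfying EF ¬c: {n0, n1, n2, n3, n4, n5, n6, n7}.
States satisfying EF EG c ∧ EF ¬c: {n0, n1, n2, n3, n4, n5, n6, n7}.
n0 ∈ Sat(EF EG c ∧ EF ¬c).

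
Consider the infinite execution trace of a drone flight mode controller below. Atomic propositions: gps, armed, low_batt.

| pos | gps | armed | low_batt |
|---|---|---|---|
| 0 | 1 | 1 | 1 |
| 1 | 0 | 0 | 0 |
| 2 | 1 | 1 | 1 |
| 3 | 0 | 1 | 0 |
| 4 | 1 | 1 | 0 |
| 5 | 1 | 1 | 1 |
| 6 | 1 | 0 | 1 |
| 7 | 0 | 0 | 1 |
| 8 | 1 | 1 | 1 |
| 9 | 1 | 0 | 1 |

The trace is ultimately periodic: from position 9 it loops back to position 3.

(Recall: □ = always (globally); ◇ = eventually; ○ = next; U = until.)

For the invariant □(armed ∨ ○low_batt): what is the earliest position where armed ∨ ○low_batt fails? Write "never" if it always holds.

9

Check armed ∨ ○low_batt at each position in order: 0 ✓, 1 ✓, 2 ✓, 3 ✓, 4 ✓, 5 ✓, 6 ✓, 7 ✓, 8 ✓.
At position 9 the labels are {gps, low_batt} and the next position 3 has {armed}, so armed ∨ ○low_batt is false there. This is the first violation.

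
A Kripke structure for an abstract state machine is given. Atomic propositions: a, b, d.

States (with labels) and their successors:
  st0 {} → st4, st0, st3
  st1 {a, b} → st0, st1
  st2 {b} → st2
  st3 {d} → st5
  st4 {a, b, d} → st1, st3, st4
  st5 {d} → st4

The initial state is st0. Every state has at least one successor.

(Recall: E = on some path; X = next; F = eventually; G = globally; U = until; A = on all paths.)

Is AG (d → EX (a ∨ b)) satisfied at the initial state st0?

No

States satisfying d → EX (a ∨ b): {st0, st1, st2, st4, st5}.
States satisfying AG (d → EX (a ∨ b)): {st2}.
st3 is reachable from st0 and violates d → EX (a ∨ b), so AG fails at st0.
st0 ∉ Sat(AG (d → EX (a ∨ b))).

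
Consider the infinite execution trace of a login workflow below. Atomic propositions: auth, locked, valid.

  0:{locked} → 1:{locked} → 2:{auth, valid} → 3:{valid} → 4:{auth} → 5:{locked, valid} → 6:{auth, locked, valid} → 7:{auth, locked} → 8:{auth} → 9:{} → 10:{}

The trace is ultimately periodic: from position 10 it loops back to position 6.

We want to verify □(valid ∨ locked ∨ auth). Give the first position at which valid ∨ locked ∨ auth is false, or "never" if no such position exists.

Check valid ∨ locked ∨ auth at each position in order: 0 ✓, 1 ✓, 2 ✓, 3 ✓, 4 ✓, 5 ✓, 6 ✓, 7 ✓, 8 ✓.
At position 9 the labels are {}, so valid ∨ locked ∨ auth is false there. This is the first violation.

9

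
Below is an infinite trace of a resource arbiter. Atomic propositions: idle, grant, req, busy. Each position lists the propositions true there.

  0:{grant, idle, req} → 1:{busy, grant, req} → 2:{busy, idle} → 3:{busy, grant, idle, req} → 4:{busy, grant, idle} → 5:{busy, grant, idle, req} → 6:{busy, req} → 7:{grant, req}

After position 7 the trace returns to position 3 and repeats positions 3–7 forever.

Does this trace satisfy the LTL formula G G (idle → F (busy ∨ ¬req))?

G (idle → F (busy ∨ ¬req)) holds at every position 0..7, and those are all positions ever visited, so G G (idle → F (busy ∨ ¬req)) holds.

Yes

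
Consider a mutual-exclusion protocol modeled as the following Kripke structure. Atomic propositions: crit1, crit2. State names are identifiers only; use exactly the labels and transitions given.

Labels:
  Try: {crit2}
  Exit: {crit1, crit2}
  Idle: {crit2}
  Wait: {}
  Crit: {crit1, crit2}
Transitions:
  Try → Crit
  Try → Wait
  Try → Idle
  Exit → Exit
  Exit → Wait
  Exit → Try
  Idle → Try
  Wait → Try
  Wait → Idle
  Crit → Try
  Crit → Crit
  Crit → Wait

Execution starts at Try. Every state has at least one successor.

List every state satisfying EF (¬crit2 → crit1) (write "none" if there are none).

{Try, Exit, Idle, Wait, Crit}

States satisfying ¬crit2 → crit1: {Try, Exit, Idle, Crit}.
States satisfying EF (¬crit2 → crit1): {Try, Exit, Idle, Wait, Crit}.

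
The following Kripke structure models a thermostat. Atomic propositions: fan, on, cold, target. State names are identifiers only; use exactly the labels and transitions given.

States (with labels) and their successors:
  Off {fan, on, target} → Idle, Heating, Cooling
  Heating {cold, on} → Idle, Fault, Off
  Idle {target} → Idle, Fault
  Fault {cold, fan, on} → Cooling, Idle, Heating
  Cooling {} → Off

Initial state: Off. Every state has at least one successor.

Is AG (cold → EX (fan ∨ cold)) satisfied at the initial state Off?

States satisfying cold → EX (fan ∨ cold): {Off, Heating, Idle, Fault, Cooling}.
States satisfying AG (cold → EX (fan ∨ cold)): {Off, Heating, Idle, Fault, Cooling}.
Every state reachable from Off satisfies cold → EX (fan ∨ cold).
Off ∈ Sat(AG (cold → EX (fan ∨ cold))).

Yes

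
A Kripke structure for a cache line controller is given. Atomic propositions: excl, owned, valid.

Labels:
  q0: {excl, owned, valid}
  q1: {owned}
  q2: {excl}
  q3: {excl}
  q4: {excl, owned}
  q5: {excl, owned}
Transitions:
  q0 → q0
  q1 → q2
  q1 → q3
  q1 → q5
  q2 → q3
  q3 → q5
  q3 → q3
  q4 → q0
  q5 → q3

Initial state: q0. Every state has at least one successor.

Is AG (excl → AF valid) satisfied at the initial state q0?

Satisfied

States satisfying excl → AF valid: {q0, q1, q4}.
States satisfying AG (excl → AF valid): {q0, q4}.
Every state reachable from q0 satisfies excl → AF valid.
q0 ∈ Sat(AG (excl → AF valid)).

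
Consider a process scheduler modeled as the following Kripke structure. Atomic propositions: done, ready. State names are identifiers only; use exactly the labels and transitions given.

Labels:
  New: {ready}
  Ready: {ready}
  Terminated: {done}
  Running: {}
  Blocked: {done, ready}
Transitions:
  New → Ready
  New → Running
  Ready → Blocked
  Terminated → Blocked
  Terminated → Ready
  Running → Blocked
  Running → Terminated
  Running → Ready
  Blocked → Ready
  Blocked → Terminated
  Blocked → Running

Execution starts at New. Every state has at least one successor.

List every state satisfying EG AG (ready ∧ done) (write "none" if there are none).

States satisfying AG (ready ∧ done): ∅.
States satisfying EG AG (ready ∧ done): ∅.

none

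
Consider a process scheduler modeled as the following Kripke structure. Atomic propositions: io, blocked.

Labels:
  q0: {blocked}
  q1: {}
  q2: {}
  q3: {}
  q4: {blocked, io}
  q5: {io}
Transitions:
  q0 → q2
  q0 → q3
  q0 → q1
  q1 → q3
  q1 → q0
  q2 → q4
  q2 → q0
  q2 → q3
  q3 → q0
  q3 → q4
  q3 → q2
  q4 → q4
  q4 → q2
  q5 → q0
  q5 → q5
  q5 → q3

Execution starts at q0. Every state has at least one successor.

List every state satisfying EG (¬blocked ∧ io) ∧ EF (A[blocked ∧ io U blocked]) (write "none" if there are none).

{q5}

States satisfying ¬blocked ∧ io: {q5}.
States satisfying EG (¬blocked ∧ io): {q5}.
States satisfying A[blocked ∧ io U blocked]: {q0, q4}.
States satisfying EF (A[blocked ∧ io U blocked]): {q0, q1, q2, q3, q4, q5}.
States satisfying EG (¬blocked ∧ io) ∧ EF (A[blocked ∧ io U blocked]): {q5}.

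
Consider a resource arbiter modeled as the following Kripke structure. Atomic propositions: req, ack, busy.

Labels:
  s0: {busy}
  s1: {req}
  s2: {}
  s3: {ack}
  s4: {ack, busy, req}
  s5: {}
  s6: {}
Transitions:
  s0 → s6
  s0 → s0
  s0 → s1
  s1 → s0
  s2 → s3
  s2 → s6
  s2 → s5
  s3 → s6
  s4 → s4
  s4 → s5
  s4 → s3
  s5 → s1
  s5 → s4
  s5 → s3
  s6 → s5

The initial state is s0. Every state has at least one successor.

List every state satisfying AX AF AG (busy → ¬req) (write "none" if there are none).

none

States satisfying AF AG (busy → ¬req): ∅.
States satisfying AX AF AG (busy → ¬req): ∅.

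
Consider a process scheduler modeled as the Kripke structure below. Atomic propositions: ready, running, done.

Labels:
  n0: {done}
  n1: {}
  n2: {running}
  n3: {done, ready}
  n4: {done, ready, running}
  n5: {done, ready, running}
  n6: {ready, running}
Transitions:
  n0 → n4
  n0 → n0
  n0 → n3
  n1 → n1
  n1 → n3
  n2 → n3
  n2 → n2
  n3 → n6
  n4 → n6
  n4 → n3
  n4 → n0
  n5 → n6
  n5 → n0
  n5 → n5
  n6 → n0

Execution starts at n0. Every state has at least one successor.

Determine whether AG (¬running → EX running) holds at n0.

Yes

States satisfying ¬running → EX running: {n0, n2, n3, n4, n5, n6}.
States satisfying AG (¬running → EX running): {n0, n2, n3, n4, n5, n6}.
Every state reachable from n0 satisfies ¬running → EX running.
n0 ∈ Sat(AG (¬running → EX running)).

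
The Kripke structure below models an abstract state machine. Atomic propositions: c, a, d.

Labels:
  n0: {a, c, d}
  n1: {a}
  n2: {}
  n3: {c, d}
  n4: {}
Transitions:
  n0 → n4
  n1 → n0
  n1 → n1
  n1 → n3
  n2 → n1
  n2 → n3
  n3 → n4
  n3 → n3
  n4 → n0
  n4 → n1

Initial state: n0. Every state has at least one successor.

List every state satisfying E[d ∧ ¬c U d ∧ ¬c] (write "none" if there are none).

none

States satisfying d ∧ ¬c: ∅.
States satisfying E[d ∧ ¬c U d ∧ ¬c]: ∅.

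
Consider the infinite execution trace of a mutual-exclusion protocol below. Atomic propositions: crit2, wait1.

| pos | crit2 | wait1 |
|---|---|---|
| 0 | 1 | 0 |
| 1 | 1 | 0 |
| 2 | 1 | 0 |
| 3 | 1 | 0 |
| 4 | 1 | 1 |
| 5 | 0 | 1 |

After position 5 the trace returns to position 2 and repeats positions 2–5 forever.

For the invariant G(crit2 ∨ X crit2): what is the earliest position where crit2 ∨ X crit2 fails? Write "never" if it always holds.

never

crit2 ∨ X crit2 holds at every position 0..5, and those are all the positions the trace ever visits, so the invariant G(crit2 ∨ X crit2) is never violated.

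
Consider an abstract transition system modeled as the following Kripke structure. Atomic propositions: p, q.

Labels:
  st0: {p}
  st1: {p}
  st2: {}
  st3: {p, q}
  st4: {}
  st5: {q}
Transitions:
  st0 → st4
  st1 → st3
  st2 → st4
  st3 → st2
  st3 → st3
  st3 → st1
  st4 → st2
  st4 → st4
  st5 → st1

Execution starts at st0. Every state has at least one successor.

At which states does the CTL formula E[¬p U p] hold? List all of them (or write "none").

{st0, st1, st3, st5}

States satisfying ¬p: {st2, st4, st5}.
States satisfying p: {st0, st1, st3}.
States satisfying E[¬p U p]: {st0, st1, st3, st5}.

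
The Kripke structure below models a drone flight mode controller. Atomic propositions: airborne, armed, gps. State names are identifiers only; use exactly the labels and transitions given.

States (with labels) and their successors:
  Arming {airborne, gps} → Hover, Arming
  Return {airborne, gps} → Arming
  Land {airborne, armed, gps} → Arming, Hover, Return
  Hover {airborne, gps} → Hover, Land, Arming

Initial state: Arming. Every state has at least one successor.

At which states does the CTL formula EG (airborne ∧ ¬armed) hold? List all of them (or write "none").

States satisfying airborne ∧ ¬armed: {Arming, Return, Hover}.
States satisfying EG (airborne ∧ ¬armed): {Arming, Return, Hover}.

{Arming, Return, Hover}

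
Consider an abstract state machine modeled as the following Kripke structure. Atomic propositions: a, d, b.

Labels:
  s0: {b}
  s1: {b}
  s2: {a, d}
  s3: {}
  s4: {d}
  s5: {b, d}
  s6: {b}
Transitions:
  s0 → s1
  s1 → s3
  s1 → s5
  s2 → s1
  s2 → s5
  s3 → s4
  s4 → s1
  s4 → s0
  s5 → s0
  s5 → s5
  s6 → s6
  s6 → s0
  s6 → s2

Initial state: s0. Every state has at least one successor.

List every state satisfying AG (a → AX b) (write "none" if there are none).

States satisfying a → AX b: {s0, s1, s2, s3, s4, s5, s6}.
States satisfying AG (a → AX b): {s0, s1, s2, s3, s4, s5, s6}.

{s0, s1, s2, s3, s4, s5, s6}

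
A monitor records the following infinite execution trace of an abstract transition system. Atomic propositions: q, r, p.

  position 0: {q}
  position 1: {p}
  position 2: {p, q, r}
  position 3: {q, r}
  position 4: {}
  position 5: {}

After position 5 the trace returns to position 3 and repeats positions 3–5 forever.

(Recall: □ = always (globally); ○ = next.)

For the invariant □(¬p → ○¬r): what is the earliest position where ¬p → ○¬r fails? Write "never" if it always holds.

Check ¬p → ○¬r at each position in order: 0 ✓, 1 ✓, 2 ✓, 3 ✓, 4 ✓.
At position 5 the labels are {} and the next position 3 has {q, r}, so ¬p → ○¬r is false there. This is the first violation.

5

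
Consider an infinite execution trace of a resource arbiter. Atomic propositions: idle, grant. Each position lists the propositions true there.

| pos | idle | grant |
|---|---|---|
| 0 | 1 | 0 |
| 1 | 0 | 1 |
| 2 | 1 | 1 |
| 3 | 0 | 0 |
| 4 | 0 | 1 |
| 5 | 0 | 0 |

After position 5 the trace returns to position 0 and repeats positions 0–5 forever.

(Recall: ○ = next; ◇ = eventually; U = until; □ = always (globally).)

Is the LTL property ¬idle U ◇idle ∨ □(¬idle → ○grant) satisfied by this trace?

Yes

Walking from position 0: ◇idle first holds at position 0, and ¬idle holds at every earlier position along the way, so ¬idle U ◇idle holds.
¬idle → ○grant must hold at every position from 0 onward. It fails at position 4, so □(¬idle → ○grant) is false.
Positions where ¬idle holds: 1, 3, 4, 5.
Check ○grant at each: 1→ok, 3→ok, 4→fails, 5→fails.
At position 0: ¬idle U ◇idle is true; □(¬idle → ○grant) is false; so ¬idle U ◇idle ∨ □(¬idle → ○grant) is true.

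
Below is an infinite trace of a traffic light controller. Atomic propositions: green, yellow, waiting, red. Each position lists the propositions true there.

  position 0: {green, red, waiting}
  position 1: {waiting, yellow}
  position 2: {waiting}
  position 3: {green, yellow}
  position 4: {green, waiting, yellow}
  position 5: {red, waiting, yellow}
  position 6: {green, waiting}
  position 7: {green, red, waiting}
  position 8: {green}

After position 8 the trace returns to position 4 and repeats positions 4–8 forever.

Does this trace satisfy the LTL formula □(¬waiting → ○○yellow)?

¬waiting → ○○yellow holds at every position 0..8, and those are all positions ever visited, so □(¬waiting → ○○yellow) holds.
Positions where ¬waiting holds: 3, 8.
Check ○○yellow at each: 3→ok, 8→ok.

Satisfied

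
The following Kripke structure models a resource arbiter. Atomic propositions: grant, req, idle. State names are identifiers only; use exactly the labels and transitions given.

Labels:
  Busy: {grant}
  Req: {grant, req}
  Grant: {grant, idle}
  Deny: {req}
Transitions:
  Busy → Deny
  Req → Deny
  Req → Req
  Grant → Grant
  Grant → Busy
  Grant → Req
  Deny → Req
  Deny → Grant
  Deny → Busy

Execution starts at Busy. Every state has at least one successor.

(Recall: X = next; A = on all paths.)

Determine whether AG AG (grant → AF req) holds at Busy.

States satisfying AG (grant → AF req): ∅.
States satisfying AG AG (grant → AF req): ∅.
Busy is reachable from Busy and violates AG (grant → AF req), so AG fails at Busy.
Busy ∉ Sat(AG AG (grant → AF req)).

No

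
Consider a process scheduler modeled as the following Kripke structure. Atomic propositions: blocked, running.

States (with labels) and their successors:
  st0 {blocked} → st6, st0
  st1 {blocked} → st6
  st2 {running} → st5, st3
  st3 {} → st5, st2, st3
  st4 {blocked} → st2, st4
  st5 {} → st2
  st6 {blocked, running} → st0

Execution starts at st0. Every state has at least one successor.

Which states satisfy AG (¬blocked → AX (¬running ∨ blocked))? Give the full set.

{st0, st1, st6}

States satisfying ¬blocked → AX (¬running ∨ blocked): {st0, st1, st2, st4, st6}.
States satisfying AG (¬blocked → AX (¬running ∨ blocked)): {st0, st1, st6}.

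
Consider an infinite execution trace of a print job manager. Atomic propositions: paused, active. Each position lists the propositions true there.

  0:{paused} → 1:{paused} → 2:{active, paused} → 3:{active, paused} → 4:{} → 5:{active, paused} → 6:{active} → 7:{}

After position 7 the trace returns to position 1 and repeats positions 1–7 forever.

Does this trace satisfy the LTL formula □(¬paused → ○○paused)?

¬paused → ○○paused must hold at every position from 0 onward. It fails at position 4, so □(¬paused → ○○paused) is false.
Positions where ¬paused holds: 4, 6, 7.
Check ○○paused at each: 4→fails, 6→ok, 7→ok.

Does not hold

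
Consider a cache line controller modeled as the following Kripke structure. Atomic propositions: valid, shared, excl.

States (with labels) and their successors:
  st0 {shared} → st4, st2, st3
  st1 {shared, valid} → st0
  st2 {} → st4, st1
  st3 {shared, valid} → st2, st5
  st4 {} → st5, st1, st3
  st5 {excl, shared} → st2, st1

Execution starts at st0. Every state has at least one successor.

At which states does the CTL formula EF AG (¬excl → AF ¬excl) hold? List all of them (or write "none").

States satisfying AG (¬excl → AF ¬excl): {st0, st1, st2, st3, st4, st5}.
States satisfying EF AG (¬excl → AF ¬excl): {st0, st1, st2, st3, st4, st5}.

{st0, st1, st2, st3, st4, st5}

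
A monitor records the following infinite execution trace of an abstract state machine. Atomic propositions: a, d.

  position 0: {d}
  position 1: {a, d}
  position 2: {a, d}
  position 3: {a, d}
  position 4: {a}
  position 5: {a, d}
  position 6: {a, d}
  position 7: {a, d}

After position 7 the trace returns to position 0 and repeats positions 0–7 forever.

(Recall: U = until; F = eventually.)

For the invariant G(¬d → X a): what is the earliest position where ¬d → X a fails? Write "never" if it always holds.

¬d → X a holds at every position 0..7, and those are all the positions the trace ever visits, so the invariant G(¬d → X a) is never violated.

never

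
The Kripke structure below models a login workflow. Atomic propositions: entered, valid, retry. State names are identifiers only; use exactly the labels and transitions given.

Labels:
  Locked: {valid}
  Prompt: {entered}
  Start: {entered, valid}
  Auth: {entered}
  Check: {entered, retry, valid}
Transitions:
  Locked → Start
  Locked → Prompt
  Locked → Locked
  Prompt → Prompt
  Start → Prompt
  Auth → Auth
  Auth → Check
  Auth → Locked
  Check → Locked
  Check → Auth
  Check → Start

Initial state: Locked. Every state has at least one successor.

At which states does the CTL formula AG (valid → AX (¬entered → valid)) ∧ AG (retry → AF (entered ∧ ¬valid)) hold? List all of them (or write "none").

States satisfying valid → AX (¬entered → valid): {Locked, Prompt, Start, Auth, Check}.
States satisfying AG (valid → AX (¬entered → valid)): {Locked, Prompt, Start, Auth, Check}.
States satisfying retry → AF (entered ∧ ¬valid): {Locked, Prompt, Start, Auth}.
States satisfying AG (retry → AF (entered ∧ ¬valid)): {Locked, Prompt, Start}.
States satisfying AG (valid → AX (¬entered → valid)) ∧ AG (retry → AF (entered ∧ ¬valid)): {Locked, Prompt, Start}.

{Locked, Prompt, Start}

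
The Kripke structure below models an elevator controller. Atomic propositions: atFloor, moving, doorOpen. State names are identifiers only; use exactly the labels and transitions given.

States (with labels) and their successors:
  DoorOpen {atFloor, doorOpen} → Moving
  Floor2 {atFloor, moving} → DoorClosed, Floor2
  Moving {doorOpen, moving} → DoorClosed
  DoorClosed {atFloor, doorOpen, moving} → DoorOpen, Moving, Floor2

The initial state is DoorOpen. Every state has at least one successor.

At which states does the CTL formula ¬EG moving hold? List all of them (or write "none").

States satisfying moving: {Floor2, Moving, DoorClosed}.
States satisfying EG moving: {Floor2, Moving, DoorClosed}.
States satisfying ¬EG moving: {DoorOpen}.

{DoorOpen}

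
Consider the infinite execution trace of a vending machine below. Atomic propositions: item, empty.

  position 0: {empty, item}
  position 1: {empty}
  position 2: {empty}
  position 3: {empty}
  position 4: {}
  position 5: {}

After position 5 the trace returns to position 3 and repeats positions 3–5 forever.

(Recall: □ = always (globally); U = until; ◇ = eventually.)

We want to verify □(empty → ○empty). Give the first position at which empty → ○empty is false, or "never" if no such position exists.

3

Check empty → ○empty at each position in order: 0 ✓, 1 ✓, 2 ✓.
At position 3 the labels are {empty} and the next position 4 has {}, so empty → ○empty is false there. This is the first violation.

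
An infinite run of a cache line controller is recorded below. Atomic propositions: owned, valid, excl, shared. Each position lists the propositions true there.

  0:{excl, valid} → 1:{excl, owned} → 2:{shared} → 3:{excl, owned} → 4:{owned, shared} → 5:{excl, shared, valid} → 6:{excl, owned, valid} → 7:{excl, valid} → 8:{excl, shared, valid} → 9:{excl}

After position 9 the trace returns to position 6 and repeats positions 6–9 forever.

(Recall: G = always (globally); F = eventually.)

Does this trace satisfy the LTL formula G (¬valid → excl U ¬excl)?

¬valid → excl U ¬excl must hold at every position from 0 onward. It fails at position 9, so G (¬valid → excl U ¬excl) is false.
Positions where ¬valid holds: 1, 2, 3, 4, 9.
Check excl U ¬excl at each: 1→ok, 2→ok, 3→ok, 4→ok, 9→fails.

No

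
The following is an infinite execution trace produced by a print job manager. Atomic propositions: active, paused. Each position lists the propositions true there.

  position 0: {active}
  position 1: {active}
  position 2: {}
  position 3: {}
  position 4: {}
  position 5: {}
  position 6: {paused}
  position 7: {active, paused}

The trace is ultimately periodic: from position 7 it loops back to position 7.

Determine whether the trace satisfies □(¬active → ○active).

¬active → ○active must hold at every position from 0 onward. It fails at position 2, so □(¬active → ○active) is false.
Positions where ¬active holds: 2, 3, 4, 5, 6.
Check ○active at each: 2→fails, 3→fails, 4→fails, 5→fails, 6→ok.

Does not hold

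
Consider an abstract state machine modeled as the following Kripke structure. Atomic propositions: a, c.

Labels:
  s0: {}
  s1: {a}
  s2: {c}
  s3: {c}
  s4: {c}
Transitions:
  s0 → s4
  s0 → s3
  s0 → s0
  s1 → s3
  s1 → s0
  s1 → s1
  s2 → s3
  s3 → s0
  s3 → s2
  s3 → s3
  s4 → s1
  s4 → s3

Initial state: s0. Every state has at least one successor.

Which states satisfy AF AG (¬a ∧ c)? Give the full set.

none

States satisfying AG (¬a ∧ c): ∅.
States satisfying AF AG (¬a ∧ c): ∅.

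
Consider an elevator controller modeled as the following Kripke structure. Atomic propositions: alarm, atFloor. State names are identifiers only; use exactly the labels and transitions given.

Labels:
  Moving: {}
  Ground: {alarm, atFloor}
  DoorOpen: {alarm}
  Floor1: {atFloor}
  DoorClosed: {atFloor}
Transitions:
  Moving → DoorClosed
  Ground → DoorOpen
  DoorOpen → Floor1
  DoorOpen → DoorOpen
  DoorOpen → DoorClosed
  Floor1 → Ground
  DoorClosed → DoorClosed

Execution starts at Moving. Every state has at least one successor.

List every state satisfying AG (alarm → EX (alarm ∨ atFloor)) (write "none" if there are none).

States satisfying alarm → EX (alarm ∨ atFloor): {Moving, Ground, DoorOpen, Floor1, DoorClosed}.
States satisfying AG (alarm → EX (alarm ∨ atFloor)): {Moving, Ground, DoorOpen, Floor1, DoorClosed}.

{Moving, Ground, DoorOpen, Floor1, DoorClosed}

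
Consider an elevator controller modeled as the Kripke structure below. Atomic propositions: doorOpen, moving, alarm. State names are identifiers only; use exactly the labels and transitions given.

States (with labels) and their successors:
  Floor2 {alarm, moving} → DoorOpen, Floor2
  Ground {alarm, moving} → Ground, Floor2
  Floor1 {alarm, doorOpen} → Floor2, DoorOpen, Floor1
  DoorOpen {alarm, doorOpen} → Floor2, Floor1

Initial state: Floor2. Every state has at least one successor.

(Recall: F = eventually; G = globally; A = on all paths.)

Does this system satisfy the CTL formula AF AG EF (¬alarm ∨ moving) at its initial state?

States satisfying AG EF (¬alarm ∨ moving): {Floor2, Ground, Floor1, DoorOpen}.
States satisfying AF AG EF (¬alarm ∨ moving): {Floor2, Ground, Floor1, DoorOpen}.
Floor2 ∈ Sat(AF AG EF (¬alarm ∨ moving)).

Satisfied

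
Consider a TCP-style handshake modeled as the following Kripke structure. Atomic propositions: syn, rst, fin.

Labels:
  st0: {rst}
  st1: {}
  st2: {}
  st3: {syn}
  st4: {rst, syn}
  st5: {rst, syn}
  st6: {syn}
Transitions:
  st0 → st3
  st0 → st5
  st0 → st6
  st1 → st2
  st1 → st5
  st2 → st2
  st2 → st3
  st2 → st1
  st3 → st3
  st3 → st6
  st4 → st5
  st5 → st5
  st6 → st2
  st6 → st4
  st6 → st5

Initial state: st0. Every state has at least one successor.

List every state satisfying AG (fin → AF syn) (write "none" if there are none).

States satisfying fin → AF syn: {st0, st1, st2, st3, st4, st5, st6}.
States satisfying AG (fin → AF syn): {st0, st1, st2, st3, st4, st5, st6}.

{st0, st1, st2, st3, st4, st5, st6}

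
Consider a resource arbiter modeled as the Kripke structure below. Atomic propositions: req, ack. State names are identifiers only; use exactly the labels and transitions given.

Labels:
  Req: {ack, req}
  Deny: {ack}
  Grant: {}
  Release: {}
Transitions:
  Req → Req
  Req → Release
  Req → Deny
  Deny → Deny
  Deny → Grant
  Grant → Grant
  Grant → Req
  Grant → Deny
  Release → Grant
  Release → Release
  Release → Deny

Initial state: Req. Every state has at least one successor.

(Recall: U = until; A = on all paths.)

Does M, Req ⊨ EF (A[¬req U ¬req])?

States satisfying A[¬req U ¬req]: {Deny, Grant, Release}.
States satisfying EF (A[¬req U ¬req]): {Req, Deny, Grant, Release}.
Some path from Req reaches a state where A[¬req U ¬req] holds.
Req ∈ Sat(EF (A[¬req U ¬req])).

Yes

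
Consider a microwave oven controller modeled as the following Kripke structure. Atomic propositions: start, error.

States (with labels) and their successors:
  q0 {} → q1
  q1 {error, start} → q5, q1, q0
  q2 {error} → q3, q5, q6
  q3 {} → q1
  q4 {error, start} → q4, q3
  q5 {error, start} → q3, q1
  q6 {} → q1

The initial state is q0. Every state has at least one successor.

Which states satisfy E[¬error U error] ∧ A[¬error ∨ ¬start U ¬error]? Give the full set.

{q0, q3, q6}

States satisfying ¬error: {q0, q3, q6}.
States satisfying error: {q1, q2, q4, q5}.
States satisfying E[¬error U error]: {q0, q1, q2, q3, q4, q5, q6}.
States satisfying ¬error ∨ ¬start: {q0, q2, q3, q6}.
States satisfying A[¬error ∨ ¬start U ¬error]: {q0, q3, q6}.
States satisfying E[¬error U error] ∧ A[¬error ∨ ¬start U ¬error]: {q0, q3, q6}.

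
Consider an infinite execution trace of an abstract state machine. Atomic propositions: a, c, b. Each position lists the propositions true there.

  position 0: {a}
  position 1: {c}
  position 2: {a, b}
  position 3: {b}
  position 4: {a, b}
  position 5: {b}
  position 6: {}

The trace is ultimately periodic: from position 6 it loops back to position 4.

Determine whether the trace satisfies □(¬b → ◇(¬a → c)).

Satisfied

¬b → ◇(¬a → c) holds at every position 0..6, and those are all positions ever visited, so □(¬b → ◇(¬a → c)) holds.
Positions where ¬b holds: 0, 1, 6.
Check ◇(¬a → c) at each: 0→ok, 1→ok, 6→ok.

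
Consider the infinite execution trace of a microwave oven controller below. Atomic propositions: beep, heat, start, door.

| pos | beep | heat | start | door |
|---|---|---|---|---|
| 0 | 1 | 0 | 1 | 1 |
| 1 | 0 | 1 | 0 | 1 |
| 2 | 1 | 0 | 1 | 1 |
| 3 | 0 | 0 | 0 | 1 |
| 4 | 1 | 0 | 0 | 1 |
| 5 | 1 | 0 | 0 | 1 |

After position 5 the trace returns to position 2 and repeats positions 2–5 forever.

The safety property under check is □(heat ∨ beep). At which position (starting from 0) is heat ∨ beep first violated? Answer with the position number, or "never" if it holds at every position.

Check heat ∨ beep at each position in order: 0 ✓, 1 ✓, 2 ✓.
At position 3 the labels are {door}, so heat ∨ beep is false there. This is the first violation.

3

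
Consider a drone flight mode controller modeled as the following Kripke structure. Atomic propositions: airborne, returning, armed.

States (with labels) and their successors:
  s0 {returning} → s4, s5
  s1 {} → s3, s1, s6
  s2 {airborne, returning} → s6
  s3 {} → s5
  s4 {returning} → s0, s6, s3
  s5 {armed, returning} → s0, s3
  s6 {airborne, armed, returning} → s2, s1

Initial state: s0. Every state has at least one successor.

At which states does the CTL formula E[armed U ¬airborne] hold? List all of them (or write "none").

{s0, s1, s3, s4, s5, s6}

States satisfying armed: {s5, s6}.
States satisfying ¬airborne: {s0, s1, s3, s4, s5}.
States satisfying E[armed U ¬airborne]: {s0, s1, s3, s4, s5, s6}.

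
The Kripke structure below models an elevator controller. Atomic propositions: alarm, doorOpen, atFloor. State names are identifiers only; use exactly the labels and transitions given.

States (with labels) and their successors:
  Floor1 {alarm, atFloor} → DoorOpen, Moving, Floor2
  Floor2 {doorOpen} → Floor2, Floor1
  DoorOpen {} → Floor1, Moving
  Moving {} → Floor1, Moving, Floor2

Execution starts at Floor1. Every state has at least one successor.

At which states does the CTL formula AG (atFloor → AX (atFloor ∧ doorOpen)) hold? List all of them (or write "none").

States satisfying atFloor → AX (atFloor ∧ doorOpen): {Floor2, DoorOpen, Moving}.
States satisfying AG (atFloor → AX (atFloor ∧ doorOpen)): ∅.

none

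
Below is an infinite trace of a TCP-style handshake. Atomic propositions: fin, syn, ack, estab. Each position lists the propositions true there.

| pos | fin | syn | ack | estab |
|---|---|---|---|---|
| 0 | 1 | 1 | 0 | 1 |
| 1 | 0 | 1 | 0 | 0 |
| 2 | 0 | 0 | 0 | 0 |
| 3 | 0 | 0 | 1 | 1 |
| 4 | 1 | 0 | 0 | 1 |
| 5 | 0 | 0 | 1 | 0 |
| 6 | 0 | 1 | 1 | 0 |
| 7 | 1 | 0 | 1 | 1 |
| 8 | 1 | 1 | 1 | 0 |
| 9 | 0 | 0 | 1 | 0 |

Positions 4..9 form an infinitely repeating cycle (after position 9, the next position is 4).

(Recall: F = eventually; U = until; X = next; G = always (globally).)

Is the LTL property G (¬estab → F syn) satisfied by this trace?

Holds

¬estab → F syn holds at every position 0..9, and those are all positions ever visited, so G (¬estab → F syn) holds.
Positions where ¬estab holds: 1, 2, 5, 6, 8, 9.
Check F syn at each: 1→ok, 2→ok, 5→ok, 6→ok, 8→ok, 9→ok.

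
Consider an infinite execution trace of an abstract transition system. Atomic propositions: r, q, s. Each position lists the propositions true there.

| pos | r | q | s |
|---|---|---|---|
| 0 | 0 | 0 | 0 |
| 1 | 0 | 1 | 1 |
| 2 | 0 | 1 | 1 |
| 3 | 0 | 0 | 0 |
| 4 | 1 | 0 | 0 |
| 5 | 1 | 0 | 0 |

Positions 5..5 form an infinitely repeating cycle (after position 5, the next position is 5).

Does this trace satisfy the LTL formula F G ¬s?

Holds

G ¬s holds at position 3, which is reachable from 0, so F G ¬s holds.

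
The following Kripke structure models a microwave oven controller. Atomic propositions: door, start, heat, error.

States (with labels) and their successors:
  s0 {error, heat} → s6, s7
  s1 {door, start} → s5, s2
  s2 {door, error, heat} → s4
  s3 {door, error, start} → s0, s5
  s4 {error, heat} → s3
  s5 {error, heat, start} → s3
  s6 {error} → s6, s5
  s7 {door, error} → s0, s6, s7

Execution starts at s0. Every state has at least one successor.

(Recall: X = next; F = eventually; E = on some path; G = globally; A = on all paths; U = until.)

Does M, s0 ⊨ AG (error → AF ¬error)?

States satisfying error → AF ¬error: {s1}.
States satisfying AG (error → AF ¬error): ∅.
s0 is reachable from s0 and violates error → AF ¬error, so AG fails at s0.
s0 ∉ Sat(AG (error → AF ¬error)).

No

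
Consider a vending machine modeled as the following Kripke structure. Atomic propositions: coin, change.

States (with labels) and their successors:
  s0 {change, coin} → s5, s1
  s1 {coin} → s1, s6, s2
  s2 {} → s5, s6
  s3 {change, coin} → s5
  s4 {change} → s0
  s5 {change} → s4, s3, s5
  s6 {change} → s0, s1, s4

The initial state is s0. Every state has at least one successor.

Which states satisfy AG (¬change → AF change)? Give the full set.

States satisfying ¬change → AF change: {s0, s2, s3, s4, s5, s6}.
States satisfying AG (¬change → AF change): ∅.

none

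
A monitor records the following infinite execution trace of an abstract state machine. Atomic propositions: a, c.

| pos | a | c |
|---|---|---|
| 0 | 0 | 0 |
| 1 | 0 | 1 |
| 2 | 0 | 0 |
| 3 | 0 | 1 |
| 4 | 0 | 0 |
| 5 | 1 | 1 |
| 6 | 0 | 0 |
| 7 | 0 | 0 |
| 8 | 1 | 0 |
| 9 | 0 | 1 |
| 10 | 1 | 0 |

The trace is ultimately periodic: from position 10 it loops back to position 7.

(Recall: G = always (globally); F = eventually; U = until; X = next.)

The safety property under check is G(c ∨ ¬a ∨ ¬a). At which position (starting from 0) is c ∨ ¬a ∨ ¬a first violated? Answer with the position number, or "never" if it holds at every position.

Check c ∨ ¬a ∨ ¬a at each position in order: 0 ✓, 1 ✓, 2 ✓, 3 ✓, 4 ✓, 5 ✓, 6 ✓, 7 ✓.
At position 8 the labels are {a}, so c ∨ ¬a ∨ ¬a is false there. This is the first violation.

8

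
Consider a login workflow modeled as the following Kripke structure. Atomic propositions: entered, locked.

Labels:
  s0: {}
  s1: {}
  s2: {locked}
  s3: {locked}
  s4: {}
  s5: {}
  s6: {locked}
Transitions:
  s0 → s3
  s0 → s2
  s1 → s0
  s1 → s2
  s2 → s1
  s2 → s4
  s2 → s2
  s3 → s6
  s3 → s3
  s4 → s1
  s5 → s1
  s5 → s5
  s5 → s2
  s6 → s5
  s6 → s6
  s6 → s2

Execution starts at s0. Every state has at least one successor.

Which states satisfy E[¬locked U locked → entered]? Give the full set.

{s0, s1, s4, s5}

States satisfying ¬locked: {s0, s1, s4, s5}.
States satisfying locked → entered: {s0, s1, s4, s5}.
States satisfying E[¬locked U locked → entered]: {s0, s1, s4, s5}.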